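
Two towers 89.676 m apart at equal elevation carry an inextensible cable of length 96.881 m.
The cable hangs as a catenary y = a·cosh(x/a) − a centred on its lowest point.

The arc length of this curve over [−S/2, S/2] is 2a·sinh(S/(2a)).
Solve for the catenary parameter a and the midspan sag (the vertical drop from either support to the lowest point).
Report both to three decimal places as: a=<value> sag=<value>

seed: a₀ = √(S³/(24(L−S))) = √(89.676³/(24·7.205)) = 64.579061
iter 1: u=0.694312  f(a)=+1.757e-01  f'(a)=-2.341e-01  a ← 64.579061 − (+1.757e-01/-2.341e-01) = 65.329537
iter 2: u=0.686336  f(a)=+3.109e-03  f'(a)=-2.259e-01  a ← 65.329537 − (+3.109e-03/-2.259e-01) = 65.343303
iter 3: u=0.686191  f(a)=+1.013e-06  f'(a)=-2.257e-01  a ← 65.343303 − (+1.013e-06/-2.257e-01) = 65.343307
iter 4: u=0.686191  f(a)=+1.137e-13  f'(a)=-2.257e-01  a ← 65.343307 − (+1.137e-13/-2.257e-01) = 65.343307
converged: |Δa| < 1e-12 after 4 iterations
sag = a·(cosh(S/(2a)) − 1) = 65.343307·(cosh(0.686191) − 1) = 15.996903
T_max/T_min = cosh(S/(2a)) = 1.244813

a=65.343 sag=15.997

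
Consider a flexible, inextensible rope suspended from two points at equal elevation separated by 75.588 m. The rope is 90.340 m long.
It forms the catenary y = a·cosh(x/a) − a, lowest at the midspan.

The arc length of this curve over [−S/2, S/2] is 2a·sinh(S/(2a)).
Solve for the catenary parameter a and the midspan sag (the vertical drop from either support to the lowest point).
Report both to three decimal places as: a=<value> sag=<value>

a=35.906 sag=21.797

seed: a₀ = √(S³/(24(L−S))) = √(75.588³/(24·14.752)) = 34.925948
iter 1: u=1.082118  f(a)=+8.882e-01  f'(a)=-9.479e-01  a ← 34.925948 − (+8.882e-01/-9.479e-01) = 35.862952
iter 2: u=1.053845  f(a)=+3.700e-02  f'(a)=-8.704e-01  a ← 35.862952 − (+3.700e-02/-8.704e-01) = 35.905458
iter 3: u=1.052598  f(a)=+7.038e-05  f'(a)=-8.671e-01  a ← 35.905458 − (+7.038e-05/-8.671e-01) = 35.905539
iter 4: u=1.052595  f(a)=+2.557e-10  f'(a)=-8.671e-01  a ← 35.905539 − (+2.557e-10/-8.671e-01) = 35.905539
iter 5: u=1.052595  f(a)=-1.421e-14  f'(a)=-8.671e-01  a ← 35.905539 − (-1.421e-14/-8.671e-01) = 35.905539
converged: |Δa| < 1e-12 after 5 iterations
sag = a·(cosh(S/(2a)) − 1) = 35.905539·(cosh(1.052595) − 1) = 21.796598
T_max/T_min = cosh(S/(2a)) = 1.607054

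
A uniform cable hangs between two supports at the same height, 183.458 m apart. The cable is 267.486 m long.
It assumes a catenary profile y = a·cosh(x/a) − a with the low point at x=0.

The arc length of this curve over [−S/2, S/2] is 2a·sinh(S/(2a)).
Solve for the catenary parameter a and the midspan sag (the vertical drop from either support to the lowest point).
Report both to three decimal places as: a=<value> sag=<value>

a=58.794 sag=87.301

seed: a₀ = √(S³/(24(L−S))) = √(183.458³/(24·84.028)) = 55.333399
iter 1: u=1.657751  f(a)=+1.233e+01  f'(a)=-3.958e+00  a ← 55.333399 − (+1.233e+01/-3.958e+00) = 58.448860
iter 2: u=1.569389  f(a)=+1.118e+00  f'(a)=-3.270e+00  a ← 58.448860 − (+1.118e+00/-3.270e+00) = 58.790774
iter 3: u=1.560262  f(a)=+1.122e-02  f'(a)=-3.205e+00  a ← 58.790774 − (+1.122e-02/-3.205e+00) = 58.794274
iter 4: u=1.560169  f(a)=+1.154e-06  f'(a)=-3.204e+00  a ← 58.794274 − (+1.154e-06/-3.204e+00) = 58.794274
iter 5: u=1.560169  f(a)=+5.684e-14  f'(a)=-3.204e+00  a ← 58.794274 − (+5.684e-14/-3.204e+00) = 58.794274
converged: |Δa| < 1e-12 after 5 iterations
sag = a·(cosh(S/(2a)) − 1) = 58.794274·(cosh(1.560169) − 1) = 87.301437
T_max/T_min = cosh(S/(2a)) = 2.484863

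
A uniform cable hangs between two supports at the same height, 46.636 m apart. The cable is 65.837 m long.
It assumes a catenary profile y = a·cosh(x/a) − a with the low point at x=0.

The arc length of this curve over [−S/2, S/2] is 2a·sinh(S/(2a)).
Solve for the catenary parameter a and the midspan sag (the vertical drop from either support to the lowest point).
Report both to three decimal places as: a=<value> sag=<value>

a=15.677 sag=20.784

seed: a₀ = √(S³/(24(L−S))) = √(46.636³/(24·19.201)) = 14.835917
iter 1: u=1.571726  f(a)=+2.516e+00  f'(a)=-3.287e+00  a ← 14.835917 − (+2.516e+00/-3.287e+00) = 15.601376
iter 2: u=1.494612  f(a)=+2.078e-01  f'(a)=-2.764e+00  a ← 15.601376 − (+2.078e-01/-2.764e+00) = 15.676558
iter 3: u=1.487444  f(a)=+1.700e-03  f'(a)=-2.719e+00  a ← 15.676558 − (+1.700e-03/-2.719e+00) = 15.677184
iter 4: u=1.487384  f(a)=+1.159e-07  f'(a)=-2.719e+00  a ← 15.677184 − (+1.159e-07/-2.719e+00) = 15.677184
iter 5: u=1.487384  f(a)=+1.421e-14  f'(a)=-2.719e+00  a ← 15.677184 − (+1.421e-14/-2.719e+00) = 15.677184
converged: |Δa| < 1e-12 after 5 iterations
sag = a·(cosh(S/(2a)) − 1) = 15.677184·(cosh(1.487384) − 1) = 20.783778
T_max/T_min = cosh(S/(2a)) = 2.325734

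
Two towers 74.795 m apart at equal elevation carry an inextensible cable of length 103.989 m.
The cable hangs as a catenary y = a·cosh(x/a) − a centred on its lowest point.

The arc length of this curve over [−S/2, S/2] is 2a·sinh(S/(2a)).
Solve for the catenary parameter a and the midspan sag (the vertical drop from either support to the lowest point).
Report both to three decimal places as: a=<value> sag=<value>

a=25.756 sag=32.268

seed: a₀ = √(S³/(24(L−S))) = √(74.795³/(24·29.194)) = 24.437480
iter 1: u=1.530334  f(a)=+3.615e+00  f'(a)=-2.998e+00  a ← 24.437480 − (+3.615e+00/-2.998e+00) = 25.643549
iter 2: u=1.458359  f(a)=+2.849e-01  f'(a)=-2.542e+00  a ← 25.643549 − (+2.849e-01/-2.542e+00) = 25.755608
iter 3: u=1.452014  f(a)=+2.103e-03  f'(a)=-2.505e+00  a ← 25.755608 − (+2.103e-03/-2.505e+00) = 25.756448
iter 4: u=1.451967  f(a)=+1.165e-07  f'(a)=-2.505e+00  a ← 25.756448 − (+1.165e-07/-2.505e+00) = 25.756448
iter 5: u=1.451967  f(a)=+0.000e+00  f'(a)=-2.505e+00  a ← 25.756448 − (+0.000e+00/-2.505e+00) = 25.756448
converged: |Δa| < 1e-12 after 5 iterations
sag = a·(cosh(S/(2a)) − 1) = 25.756448·(cosh(1.451967) − 1) = 32.267880
T_max/T_min = cosh(S/(2a)) = 2.252808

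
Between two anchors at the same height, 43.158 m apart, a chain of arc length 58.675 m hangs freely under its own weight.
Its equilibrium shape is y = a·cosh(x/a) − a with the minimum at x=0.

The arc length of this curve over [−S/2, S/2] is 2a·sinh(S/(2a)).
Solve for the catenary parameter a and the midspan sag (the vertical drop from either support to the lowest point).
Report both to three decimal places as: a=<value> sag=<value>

seed: a₀ = √(S³/(24(L−S))) = √(43.158³/(24·15.517)) = 14.692052
iter 1: u=1.468753  f(a)=+1.762e+00  f'(a)=-2.605e+00  a ← 14.692052 − (+1.762e+00/-2.605e+00) = 15.368679
iter 2: u=1.404089  f(a)=+1.291e-01  f'(a)=-2.236e+00  a ← 15.368679 − (+1.291e-01/-2.236e+00) = 15.426400
iter 3: u=1.398836  f(a)=+8.130e-04  f'(a)=-2.208e+00  a ← 15.426400 − (+8.130e-04/-2.208e+00) = 15.426768
iter 4: u=1.398802  f(a)=+3.271e-08  f'(a)=-2.208e+00  a ← 15.426768 − (+3.271e-08/-2.208e+00) = 15.426768
iter 5: u=1.398802  f(a)=-1.421e-14  f'(a)=-2.208e+00  a ← 15.426768 − (-1.421e-14/-2.208e+00) = 15.426768
converged: |Δa| < 1e-12 after 5 iterations
sag = a·(cosh(S/(2a)) − 1) = 15.426768·(cosh(1.398802) − 1) = 17.719485
T_max/T_min = cosh(S/(2a)) = 2.148619

a=15.427 sag=17.719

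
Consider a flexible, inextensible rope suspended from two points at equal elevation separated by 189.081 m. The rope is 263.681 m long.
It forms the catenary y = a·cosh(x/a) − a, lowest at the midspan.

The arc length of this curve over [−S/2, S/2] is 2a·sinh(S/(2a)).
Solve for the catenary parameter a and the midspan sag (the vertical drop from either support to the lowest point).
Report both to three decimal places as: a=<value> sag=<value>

seed: a₀ = √(S³/(24(L−S))) = √(189.081³/(24·74.600)) = 61.446451
iter 1: u=1.538584  f(a)=+9.344e+00  f'(a)=-3.054e+00  a ← 61.446451 − (+9.344e+00/-3.054e+00) = 64.506398
iter 2: u=1.465599  f(a)=+7.434e-01  f'(a)=-2.586e+00  a ← 64.506398 − (+7.434e-01/-2.586e+00) = 64.793904
iter 3: u=1.459096  f(a)=+5.603e-03  f'(a)=-2.547e+00  a ← 64.793904 − (+5.603e-03/-2.547e+00) = 64.796104
iter 4: u=1.459046  f(a)=+3.236e-07  f'(a)=-2.546e+00  a ← 64.796104 − (+3.236e-07/-2.546e+00) = 64.796105
iter 5: u=1.459046  f(a)=+0.000e+00  f'(a)=-2.546e+00  a ← 64.796105 − (+0.000e+00/-2.546e+00) = 64.796105
converged: |Δa| < 1e-12 after 5 iterations
sag = a·(cosh(S/(2a)) − 1) = 64.796105·(cosh(1.459046) − 1) = 82.106763
T_max/T_min = cosh(S/(2a)) = 2.267156

a=64.796 sag=82.107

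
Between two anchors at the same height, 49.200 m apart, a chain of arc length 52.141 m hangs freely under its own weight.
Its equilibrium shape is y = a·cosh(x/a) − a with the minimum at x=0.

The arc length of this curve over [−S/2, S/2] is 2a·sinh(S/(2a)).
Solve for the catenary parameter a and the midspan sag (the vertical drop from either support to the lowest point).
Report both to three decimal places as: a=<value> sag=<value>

a=41.440 sag=7.519

seed: a₀ = √(S³/(24(L−S))) = √(49.200³/(24·2.941)) = 41.076603
iter 1: u=0.598881  f(a)=+5.319e-02  f'(a)=-1.484e-01  a ← 41.076603 − (+5.319e-02/-1.484e-01) = 41.435054
iter 2: u=0.593700  f(a)=+7.043e-04  f'(a)=-1.445e-01  a ← 41.435054 − (+7.043e-04/-1.445e-01) = 41.439928
iter 3: u=0.593630  f(a)=+1.272e-07  f'(a)=-1.444e-01  a ← 41.439928 − (+1.272e-07/-1.444e-01) = 41.439929
iter 4: u=0.593630  f(a)=+7.105e-15  f'(a)=-1.444e-01  a ← 41.439929 − (+7.105e-15/-1.444e-01) = 41.439929
converged: |Δa| < 1e-12 after 4 iterations
sag = a·(cosh(S/(2a)) − 1) = 41.439929·(cosh(0.593630) − 1) = 7.518611
T_max/T_min = cosh(S/(2a)) = 1.181434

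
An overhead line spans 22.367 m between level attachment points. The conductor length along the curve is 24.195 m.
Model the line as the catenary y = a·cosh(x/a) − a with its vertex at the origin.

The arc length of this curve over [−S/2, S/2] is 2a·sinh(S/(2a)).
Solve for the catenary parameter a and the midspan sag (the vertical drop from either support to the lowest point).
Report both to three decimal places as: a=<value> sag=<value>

seed: a₀ = √(S³/(24(L−S))) = √(22.367³/(24·1.828)) = 15.970477
iter 1: u=0.700261  f(a)=+4.535e-02  f'(a)=-2.403e-01  a ← 15.970477 − (+4.535e-02/-2.403e-01) = 16.159148
iter 2: u=0.692085  f(a)=+8.161e-04  f'(a)=-2.318e-01  a ← 16.159148 − (+8.161e-04/-2.318e-01) = 16.162669
iter 3: u=0.691934  f(a)=+2.751e-07  f'(a)=-2.316e-01  a ← 16.162669 − (+2.751e-07/-2.316e-01) = 16.162670
iter 4: u=0.691934  f(a)=+3.197e-14  f'(a)=-2.316e-01  a ← 16.162670 − (+3.197e-14/-2.316e-01) = 16.162670
converged: |Δa| < 1e-12 after 4 iterations
sag = a·(cosh(S/(2a)) − 1) = 16.162670·(cosh(0.691934) − 1) = 4.025976
T_max/T_min = cosh(S/(2a)) = 1.249091

a=16.163 sag=4.026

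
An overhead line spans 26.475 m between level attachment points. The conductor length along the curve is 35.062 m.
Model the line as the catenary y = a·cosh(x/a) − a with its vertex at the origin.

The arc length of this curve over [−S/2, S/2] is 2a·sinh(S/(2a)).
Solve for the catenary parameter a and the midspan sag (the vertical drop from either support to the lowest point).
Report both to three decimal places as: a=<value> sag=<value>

a=9.920 sag=10.223

seed: a₀ = √(S³/(24(L−S))) = √(26.475³/(24·8.587)) = 9.489156
iter 1: u=1.395013  f(a)=+8.753e-01  f'(a)=-2.187e+00  a ← 9.489156 − (+8.753e-01/-2.187e+00) = 9.889313
iter 2: u=1.338566  f(a)=+5.841e-02  f'(a)=-1.904e+00  a ← 9.889313 − (+5.841e-02/-1.904e+00) = 9.919987
iter 3: u=1.334427  f(a)=+3.013e-04  f'(a)=-1.885e+00  a ← 9.919987 − (+3.013e-04/-1.885e+00) = 9.920147
iter 4: u=1.334406  f(a)=+8.106e-09  f'(a)=-1.885e+00  a ← 9.920147 − (+8.106e-09/-1.885e+00) = 9.920147
iter 5: u=1.334406  f(a)=-7.105e-15  f'(a)=-1.885e+00  a ← 9.920147 − (-7.105e-15/-1.885e+00) = 9.920147
converged: |Δa| < 1e-12 after 5 iterations
sag = a·(cosh(S/(2a)) − 1) = 9.920147·(cosh(1.334406) − 1) = 10.222973
T_max/T_min = cosh(S/(2a)) = 2.030526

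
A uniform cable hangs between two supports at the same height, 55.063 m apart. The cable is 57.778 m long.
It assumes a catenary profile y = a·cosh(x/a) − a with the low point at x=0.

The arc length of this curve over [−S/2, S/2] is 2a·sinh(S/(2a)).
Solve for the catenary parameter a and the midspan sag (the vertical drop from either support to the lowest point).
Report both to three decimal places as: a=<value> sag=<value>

seed: a₀ = √(S³/(24(L−S))) = √(55.063³/(24·2.715)) = 50.617334
iter 1: u=0.543914  f(a)=+4.044e-02  f'(a)=-1.105e-01  a ← 50.617334 − (+4.044e-02/-1.105e-01) = 50.983406
iter 2: u=0.540009  f(a)=+4.430e-04  f'(a)=-1.081e-01  a ← 50.983406 − (+4.430e-04/-1.081e-01) = 50.987505
iter 3: u=0.539966  f(a)=+5.444e-08  f'(a)=-1.080e-01  a ← 50.987505 − (+5.444e-08/-1.080e-01) = 50.987505
iter 4: u=0.539966  f(a)=-7.105e-15  f'(a)=-1.080e-01  a ← 50.987505 − (-7.105e-15/-1.080e-01) = 50.987505
converged: |Δa| < 1e-12 after 4 iterations
sag = a·(cosh(S/(2a)) − 1) = 50.987505·(cosh(0.539966) − 1) = 7.615396
T_max/T_min = cosh(S/(2a)) = 1.149358

a=50.988 sag=7.615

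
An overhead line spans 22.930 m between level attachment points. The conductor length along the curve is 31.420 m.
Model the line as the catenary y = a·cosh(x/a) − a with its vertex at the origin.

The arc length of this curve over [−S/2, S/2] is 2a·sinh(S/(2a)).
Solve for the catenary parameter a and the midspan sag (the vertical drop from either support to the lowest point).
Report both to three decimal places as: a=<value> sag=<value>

seed: a₀ = √(S³/(24(L−S))) = √(22.930³/(24·8.490)) = 7.692130
iter 1: u=1.490484  f(a)=+9.945e-01  f'(a)=-2.738e+00  a ← 7.692130 − (+9.945e-01/-2.738e+00) = 8.055298
iter 2: u=1.423287  f(a)=+7.477e-02  f'(a)=-2.341e+00  a ← 8.055298 − (+7.477e-02/-2.341e+00) = 8.087239
iter 3: u=1.417666  f(a)=+4.985e-04  f'(a)=-2.310e+00  a ← 8.087239 − (+4.985e-04/-2.310e+00) = 8.087455
iter 4: u=1.417628  f(a)=+2.249e-08  f'(a)=-2.309e+00  a ← 8.087455 − (+2.249e-08/-2.309e+00) = 8.087455
iter 5: u=1.417628  f(a)=-3.553e-15  f'(a)=-2.309e+00  a ← 8.087455 − (-3.553e-15/-2.309e+00) = 8.087455
converged: |Δa| < 1e-12 after 5 iterations
sag = a·(cosh(S/(2a)) − 1) = 8.087455·(cosh(1.417628) − 1) = 9.582039
T_max/T_min = cosh(S/(2a)) = 2.184803

a=8.087 sag=9.582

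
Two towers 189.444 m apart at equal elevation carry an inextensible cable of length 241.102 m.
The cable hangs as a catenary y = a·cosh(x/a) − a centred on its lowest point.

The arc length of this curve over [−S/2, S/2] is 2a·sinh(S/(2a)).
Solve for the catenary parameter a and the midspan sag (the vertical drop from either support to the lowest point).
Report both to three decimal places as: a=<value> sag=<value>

a=76.910 sag=66.085

seed: a₀ = √(S³/(24(L−S))) = √(189.444³/(24·51.658)) = 74.053718
iter 1: u=1.279099  f(a)=+4.394e+00  f'(a)=-1.637e+00  a ← 74.053718 − (+4.394e+00/-1.637e+00) = 76.737807
iter 2: u=1.234359  f(a)=+2.502e-01  f'(a)=-1.456e+00  a ← 76.737807 − (+2.502e-01/-1.456e+00) = 76.909708
iter 3: u=1.231600  f(a)=+9.196e-04  f'(a)=-1.445e+00  a ← 76.909708 − (+9.196e-04/-1.445e+00) = 76.910344
iter 4: u=1.231590  f(a)=+1.252e-08  f'(a)=-1.445e+00  a ← 76.910344 − (+1.252e-08/-1.445e+00) = 76.910344
iter 5: u=1.231590  f(a)=+0.000e+00  f'(a)=-1.445e+00  a ← 76.910344 − (+0.000e+00/-1.445e+00) = 76.910344
converged: |Δa| < 1e-12 after 5 iterations
sag = a·(cosh(S/(2a)) − 1) = 76.910344·(cosh(1.231590) − 1) = 66.085266
T_max/T_min = cosh(S/(2a)) = 1.859251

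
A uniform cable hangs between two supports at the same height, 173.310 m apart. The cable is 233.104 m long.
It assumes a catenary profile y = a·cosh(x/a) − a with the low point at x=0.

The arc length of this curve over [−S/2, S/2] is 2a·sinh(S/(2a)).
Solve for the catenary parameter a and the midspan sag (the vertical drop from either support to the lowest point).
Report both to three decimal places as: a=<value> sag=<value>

seed: a₀ = √(S³/(24(L−S))) = √(173.310³/(24·59.794)) = 60.228356
iter 1: u=1.438774  f(a)=+6.503e+00  f'(a)=-2.428e+00  a ← 60.228356 − (+6.503e+00/-2.428e+00) = 62.906431
iter 2: u=1.377522  f(a)=+4.589e-01  f'(a)=-2.097e+00  a ← 62.906431 − (+4.589e-01/-2.097e+00) = 63.125310
iter 3: u=1.372746  f(a)=+2.669e-03  f'(a)=-2.072e+00  a ← 63.125310 − (+2.669e-03/-2.072e+00) = 63.126597
iter 4: u=1.372718  f(a)=+9.141e-08  f'(a)=-2.072e+00  a ← 63.126597 − (+9.141e-08/-2.072e+00) = 63.126598
iter 5: u=1.372718  f(a)=+0.000e+00  f'(a)=-2.072e+00  a ← 63.126598 − (+0.000e+00/-2.072e+00) = 63.126598
converged: |Δa| < 1e-12 after 5 iterations
sag = a·(cosh(S/(2a)) − 1) = 63.126598·(cosh(1.372718) − 1) = 69.422774
T_max/T_min = cosh(S/(2a)) = 2.099739

a=63.127 sag=69.423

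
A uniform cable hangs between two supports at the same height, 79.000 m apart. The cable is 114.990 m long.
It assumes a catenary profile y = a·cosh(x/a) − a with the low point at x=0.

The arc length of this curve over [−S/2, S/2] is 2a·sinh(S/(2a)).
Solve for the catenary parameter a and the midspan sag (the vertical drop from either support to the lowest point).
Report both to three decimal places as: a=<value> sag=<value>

seed: a₀ = √(S³/(24(L−S))) = √(79.000³/(24·35.990)) = 23.891537
iter 1: u=1.653305  f(a)=+5.251e+00  f'(a)=-3.921e+00  a ← 23.891537 − (+5.251e+00/-3.921e+00) = 25.230866
iter 2: u=1.565543  f(a)=+4.739e-01  f'(a)=-3.242e+00  a ← 25.230866 − (+4.739e-01/-3.242e+00) = 25.377034
iter 3: u=1.556525  f(a)=+4.706e-03  f'(a)=-3.178e+00  a ← 25.377034 − (+4.706e-03/-3.178e+00) = 25.378515
iter 4: u=1.556435  f(a)=+4.742e-07  f'(a)=-3.178e+00  a ← 25.378515 − (+4.742e-07/-3.178e+00) = 25.378515
iter 5: u=1.556435  f(a)=+0.000e+00  f'(a)=-3.178e+00  a ← 25.378515 − (+0.000e+00/-3.178e+00) = 25.378515
converged: |Δa| < 1e-12 after 5 iterations
sag = a·(cosh(S/(2a)) − 1) = 25.378515·(cosh(1.556435) − 1) = 37.468474
T_max/T_min = cosh(S/(2a)) = 2.476386

a=25.379 sag=37.468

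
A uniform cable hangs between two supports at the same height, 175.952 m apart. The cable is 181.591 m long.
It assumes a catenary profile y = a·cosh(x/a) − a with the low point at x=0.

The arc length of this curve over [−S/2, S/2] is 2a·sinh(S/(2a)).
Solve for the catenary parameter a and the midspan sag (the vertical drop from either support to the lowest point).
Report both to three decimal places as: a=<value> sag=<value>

seed: a₀ = √(S³/(24(L−S))) = √(175.952³/(24·5.639)) = 200.624812
iter 1: u=0.438510  f(a)=+5.447e-02  f'(a)=-5.730e-02  a ← 200.624812 − (+5.447e-02/-5.730e-02) = 201.575296
iter 2: u=0.436442  f(a)=+3.895e-04  f'(a)=-5.649e-02  a ← 201.575296 − (+3.895e-04/-5.649e-02) = 201.582191
iter 3: u=0.436427  f(a)=+2.024e-08  f'(a)=-5.648e-02  a ← 201.582191 − (+2.024e-08/-5.648e-02) = 201.582192
iter 4: u=0.436427  f(a)=+2.842e-14  f'(a)=-5.648e-02  a ← 201.582192 − (+2.842e-14/-5.648e-02) = 201.582192
converged: |Δa| < 1e-12 after 4 iterations
sag = a·(cosh(S/(2a)) − 1) = 201.582192·(cosh(0.436427) − 1) = 19.504223
T_max/T_min = cosh(S/(2a)) = 1.096756

a=201.582 sag=19.504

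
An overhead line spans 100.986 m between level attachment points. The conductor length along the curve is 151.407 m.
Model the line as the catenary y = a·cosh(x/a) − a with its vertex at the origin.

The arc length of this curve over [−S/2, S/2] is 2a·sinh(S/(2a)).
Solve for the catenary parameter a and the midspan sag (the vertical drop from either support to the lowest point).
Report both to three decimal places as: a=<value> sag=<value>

seed: a₀ = √(S³/(24(L−S))) = √(100.986³/(24·50.421)) = 29.172954
iter 1: u=1.730815  f(a)=+8.114e+00  f'(a)=-4.609e+00  a ← 29.172954 − (+8.114e+00/-4.609e+00) = 30.933298
iter 2: u=1.632319  f(a)=+7.925e-01  f'(a)=-3.749e+00  a ← 30.933298 − (+7.925e-01/-3.749e+00) = 31.144660
iter 3: u=1.621241  f(a)=+9.365e-03  f'(a)=-3.661e+00  a ← 31.144660 − (+9.365e-03/-3.661e+00) = 31.147218
iter 4: u=1.621108  f(a)=+1.342e-06  f'(a)=-3.660e+00  a ← 31.147218 − (+1.342e-06/-3.660e+00) = 31.147218
iter 5: u=1.621108  f(a)=+2.842e-14  f'(a)=-3.660e+00  a ← 31.147218 − (+2.842e-14/-3.660e+00) = 31.147218
converged: |Δa| < 1e-12 after 5 iterations
sag = a·(cosh(S/(2a)) − 1) = 31.147218·(cosh(1.621108) − 1) = 50.713451
T_max/T_min = cosh(S/(2a)) = 2.628186

a=31.147 sag=50.713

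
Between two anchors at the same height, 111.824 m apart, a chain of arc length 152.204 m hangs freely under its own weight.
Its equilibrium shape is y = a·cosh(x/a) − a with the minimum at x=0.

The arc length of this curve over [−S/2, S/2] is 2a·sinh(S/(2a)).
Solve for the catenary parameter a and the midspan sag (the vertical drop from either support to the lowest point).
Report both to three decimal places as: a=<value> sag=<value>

seed: a₀ = √(S³/(24(L−S))) = √(111.824³/(24·40.380)) = 37.985142
iter 1: u=1.471944  f(a)=+4.607e+00  f'(a)=-2.624e+00  a ← 37.985142 − (+4.607e+00/-2.624e+00) = 39.740956
iter 2: u=1.406911  f(a)=+3.387e-01  f'(a)=-2.251e+00  a ← 39.740956 − (+3.387e-01/-2.251e+00) = 39.891417
iter 3: u=1.401605  f(a)=+2.152e-03  f'(a)=-2.222e+00  a ← 39.891417 − (+2.152e-03/-2.222e+00) = 39.892385
iter 4: u=1.401571  f(a)=+8.805e-08  f'(a)=-2.222e+00  a ← 39.892385 − (+8.805e-08/-2.222e+00) = 39.892385
iter 5: u=1.401571  f(a)=+0.000e+00  f'(a)=-2.222e+00  a ← 39.892385 − (+0.000e+00/-2.222e+00) = 39.892385
converged: |Δa| < 1e-12 after 5 iterations
sag = a·(cosh(S/(2a)) − 1) = 39.892385·(cosh(1.401571) − 1) = 46.031516
T_max/T_min = cosh(S/(2a)) = 2.153892

a=39.892 sag=46.032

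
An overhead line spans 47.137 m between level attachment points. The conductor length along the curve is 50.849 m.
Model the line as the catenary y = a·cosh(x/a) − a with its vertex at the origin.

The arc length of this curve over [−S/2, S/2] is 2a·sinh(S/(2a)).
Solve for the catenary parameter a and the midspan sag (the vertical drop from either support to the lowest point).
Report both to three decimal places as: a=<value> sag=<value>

seed: a₀ = √(S³/(24(L−S))) = √(47.137³/(24·3.712)) = 34.287301
iter 1: u=0.687383  f(a)=+8.869e-02  f'(a)=-2.269e-01  a ← 34.287301 − (+8.869e-02/-2.269e-01) = 34.678122
iter 2: u=0.679636  f(a)=+1.539e-03  f'(a)=-2.191e-01  a ← 34.678122 − (+1.539e-03/-2.191e-01) = 34.685146
iter 3: u=0.679498  f(a)=+4.818e-07  f'(a)=-2.190e-01  a ← 34.685146 − (+4.818e-07/-2.190e-01) = 34.685149
iter 4: u=0.679498  f(a)=+4.974e-14  f'(a)=-2.190e-01  a ← 34.685149 − (+4.974e-14/-2.190e-01) = 34.685149
converged: |Δa| < 1e-12 after 4 iterations
sag = a·(cosh(S/(2a)) − 1) = 34.685149·(cosh(0.679498) − 1) = 8.320255
T_max/T_min = cosh(S/(2a)) = 1.239879

a=34.685 sag=8.320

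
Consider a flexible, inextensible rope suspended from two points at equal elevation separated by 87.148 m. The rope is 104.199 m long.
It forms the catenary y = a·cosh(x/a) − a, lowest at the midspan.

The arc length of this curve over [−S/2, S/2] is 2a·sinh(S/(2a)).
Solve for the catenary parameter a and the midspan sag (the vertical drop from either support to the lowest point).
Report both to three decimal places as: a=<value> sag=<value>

seed: a₀ = √(S³/(24(L−S))) = √(87.148³/(24·17.051)) = 40.216622
iter 1: u=1.083482  f(a)=+1.029e+00  f'(a)=-9.518e-01  a ← 40.216622 − (+1.029e+00/-9.518e-01) = 41.298054
iter 2: u=1.055110  f(a)=+4.298e-02  f'(a)=-8.738e-01  a ← 41.298054 − (+4.298e-02/-8.738e-01) = 41.347239
iter 3: u=1.053855  f(a)=+8.216e-05  f'(a)=-8.704e-01  a ← 41.347239 − (+8.216e-05/-8.704e-01) = 41.347334
iter 4: u=1.053853  f(a)=+3.016e-10  f'(a)=-8.704e-01  a ← 41.347334 − (+3.016e-10/-8.704e-01) = 41.347334
iter 5: u=1.053853  f(a)=-1.421e-14  f'(a)=-8.704e-01  a ← 41.347334 − (-1.421e-14/-8.704e-01) = 41.347334
converged: |Δa| < 1e-12 after 5 iterations
sag = a·(cosh(S/(2a)) − 1) = 41.347334·(cosh(1.053853) − 1) = 25.165521
T_max/T_min = cosh(S/(2a)) = 1.608637

a=41.347 sag=25.166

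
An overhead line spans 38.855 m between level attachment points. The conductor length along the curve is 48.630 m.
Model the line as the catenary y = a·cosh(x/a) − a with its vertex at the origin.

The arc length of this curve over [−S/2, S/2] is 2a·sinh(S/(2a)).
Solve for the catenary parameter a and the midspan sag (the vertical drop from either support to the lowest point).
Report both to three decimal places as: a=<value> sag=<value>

a=16.378 sag=12.939

seed: a₀ = √(S³/(24(L−S))) = √(38.855³/(24·9.775)) = 15.812712
iter 1: u=1.228600  f(a)=+7.648e-01  f'(a)=-1.433e+00  a ← 15.812712 − (+7.648e-01/-1.433e+00) = 16.346318
iter 2: u=1.188494  f(a)=+4.042e-02  f'(a)=-1.285e+00  a ← 16.346318 − (+4.042e-02/-1.285e+00) = 16.377762
iter 3: u=1.186212  f(a)=+1.268e-04  f'(a)=-1.277e+00  a ← 16.377762 − (+1.268e-04/-1.277e+00) = 16.377862
iter 4: u=1.186205  f(a)=+1.258e-09  f'(a)=-1.277e+00  a ← 16.377862 − (+1.258e-09/-1.277e+00) = 16.377862
iter 5: u=1.186205  f(a)=-7.105e-15  f'(a)=-1.277e+00  a ← 16.377862 − (-7.105e-15/-1.277e+00) = 16.377862
converged: |Δa| < 1e-12 after 5 iterations
sag = a·(cosh(S/(2a)) − 1) = 16.377862·(cosh(1.186205) − 1) = 12.938577
T_max/T_min = cosh(S/(2a)) = 1.790004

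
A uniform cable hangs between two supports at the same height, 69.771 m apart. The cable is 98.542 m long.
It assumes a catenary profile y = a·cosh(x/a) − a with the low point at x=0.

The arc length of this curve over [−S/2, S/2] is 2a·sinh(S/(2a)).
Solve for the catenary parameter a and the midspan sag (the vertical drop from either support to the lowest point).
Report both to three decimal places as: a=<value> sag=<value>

seed: a₀ = √(S³/(24(L−S))) = √(69.771³/(24·28.771)) = 22.178355
iter 1: u=1.572953  f(a)=+3.776e+00  f'(a)=-3.296e+00  a ← 22.178355 − (+3.776e+00/-3.296e+00) = 23.324125
iter 2: u=1.495683  f(a)=+3.124e-01  f'(a)=-2.771e+00  a ← 23.324125 − (+3.124e-01/-2.771e+00) = 23.436844
iter 3: u=1.488490  f(a)=+2.563e-03  f'(a)=-2.726e+00  a ← 23.436844 − (+2.563e-03/-2.726e+00) = 23.437785
iter 4: u=1.488430  f(a)=+1.757e-07  f'(a)=-2.726e+00  a ← 23.437785 − (+1.757e-07/-2.726e+00) = 23.437785
iter 5: u=1.488430  f(a)=+0.000e+00  f'(a)=-2.726e+00  a ← 23.437785 − (+0.000e+00/-2.726e+00) = 23.437785
converged: |Δa| < 1e-12 after 5 iterations
sag = a·(cosh(S/(2a)) − 1) = 23.437785·(cosh(1.488430) − 1) = 31.123751
T_max/T_min = cosh(S/(2a)) = 2.327931

a=23.438 sag=31.124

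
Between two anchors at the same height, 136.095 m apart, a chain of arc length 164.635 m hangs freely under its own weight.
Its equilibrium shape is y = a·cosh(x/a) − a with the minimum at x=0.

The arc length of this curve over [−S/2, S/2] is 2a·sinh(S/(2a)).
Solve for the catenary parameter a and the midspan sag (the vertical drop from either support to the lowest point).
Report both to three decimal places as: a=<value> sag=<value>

a=62.487 sag=40.861

seed: a₀ = √(S³/(24(L−S))) = √(136.095³/(24·28.540)) = 60.663945
iter 1: u=1.121712  f(a)=+1.850e+00  f'(a)=-1.065e+00  a ← 60.663945 − (+1.850e+00/-1.065e+00) = 62.401662
iter 2: u=1.090476  f(a)=+8.248e-02  f'(a)=-9.717e-01  a ← 62.401662 − (+8.248e-02/-9.717e-01) = 62.486539
iter 3: u=1.088995  f(a)=+1.808e-04  f'(a)=-9.675e-01  a ← 62.486539 − (+1.808e-04/-9.675e-01) = 62.486726
iter 4: u=1.088991  f(a)=+8.734e-10  f'(a)=-9.675e-01  a ← 62.486726 − (+8.734e-10/-9.675e-01) = 62.486726
iter 5: u=1.088991  f(a)=+0.000e+00  f'(a)=-9.675e-01  a ← 62.486726 − (+0.000e+00/-9.675e-01) = 62.486726
converged: |Δa| < 1e-12 after 5 iterations
sag = a·(cosh(S/(2a)) − 1) = 62.486726·(cosh(1.088991) − 1) = 40.861045
T_max/T_min = cosh(S/(2a)) = 1.653916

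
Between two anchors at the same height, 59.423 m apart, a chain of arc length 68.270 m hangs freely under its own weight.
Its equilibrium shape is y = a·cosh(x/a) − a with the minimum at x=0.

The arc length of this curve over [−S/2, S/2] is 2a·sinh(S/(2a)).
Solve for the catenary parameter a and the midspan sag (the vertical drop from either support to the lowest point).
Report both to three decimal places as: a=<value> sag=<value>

seed: a₀ = √(S³/(24(L−S))) = √(59.423³/(24·8.847)) = 31.436068
iter 1: u=0.945140  f(a)=+4.037e-01  f'(a)=-6.148e-01  a ← 31.436068 − (+4.037e-01/-6.148e-01) = 32.092669
iter 2: u=0.925803  f(a)=+1.299e-02  f'(a)=-5.758e-01  a ← 32.092669 − (+1.299e-02/-5.758e-01) = 32.115237
iter 3: u=0.925153  f(a)=+1.446e-05  f'(a)=-5.745e-01  a ← 32.115237 − (+1.446e-05/-5.745e-01) = 32.115262
iter 4: u=0.925152  f(a)=+1.795e-11  f'(a)=-5.745e-01  a ← 32.115262 − (+1.795e-11/-5.745e-01) = 32.115262
converged: |Δa| < 1e-12 after 4 iterations
sag = a·(cosh(S/(2a)) − 1) = 32.115262·(cosh(0.925152) − 1) = 14.752513
T_max/T_min = cosh(S/(2a)) = 1.459361

a=32.115 sag=14.753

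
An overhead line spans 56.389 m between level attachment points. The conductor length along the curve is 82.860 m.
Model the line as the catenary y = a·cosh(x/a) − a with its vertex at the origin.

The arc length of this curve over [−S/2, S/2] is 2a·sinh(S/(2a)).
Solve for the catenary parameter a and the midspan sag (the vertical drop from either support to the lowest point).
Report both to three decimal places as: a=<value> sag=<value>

seed: a₀ = √(S³/(24(L−S))) = √(56.389³/(24·26.471)) = 16.799672
iter 1: u=1.678277  f(a)=+3.988e+00  f'(a)=-4.133e+00  a ← 16.799672 − (+3.988e+00/-4.133e+00) = 17.764559
iter 2: u=1.587121  f(a)=+3.694e-01  f'(a)=-3.400e+00  a ← 17.764559 − (+3.694e-01/-3.400e+00) = 17.873204
iter 3: u=1.577473  f(a)=+3.883e-03  f'(a)=-3.329e+00  a ← 17.873204 − (+3.883e-03/-3.329e+00) = 17.874370
iter 4: u=1.577370  f(a)=+4.392e-07  f'(a)=-3.328e+00  a ← 17.874370 − (+4.392e-07/-3.328e+00) = 17.874370
iter 5: u=1.577370  f(a)=+1.421e-14  f'(a)=-3.328e+00  a ← 17.874370 − (+1.421e-14/-3.328e+00) = 17.874370
converged: |Δa| < 1e-12 after 5 iterations
sag = a·(cosh(S/(2a)) − 1) = 17.874370·(cosh(1.577370) − 1) = 27.246999
T_max/T_min = cosh(S/(2a)) = 2.524361

a=17.874 sag=27.247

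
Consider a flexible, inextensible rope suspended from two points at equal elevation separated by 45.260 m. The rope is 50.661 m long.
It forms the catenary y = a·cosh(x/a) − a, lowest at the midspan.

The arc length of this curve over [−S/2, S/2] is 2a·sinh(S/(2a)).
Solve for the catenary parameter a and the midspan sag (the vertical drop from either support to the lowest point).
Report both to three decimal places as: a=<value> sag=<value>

a=27.210 sag=9.965

seed: a₀ = √(S³/(24(L−S))) = √(45.260³/(24·5.401)) = 26.744169
iter 1: u=0.846166  f(a)=+1.967e-01  f'(a)=-4.336e-01  a ← 26.744169 − (+1.967e-01/-4.336e-01) = 27.197808
iter 2: u=0.832052  f(a)=+5.116e-03  f'(a)=-4.113e-01  a ← 27.197808 − (+5.116e-03/-4.113e-01) = 27.210247
iter 3: u=0.831672  f(a)=+3.666e-06  f'(a)=-4.107e-01  a ← 27.210247 − (+3.666e-06/-4.107e-01) = 27.210256
iter 4: u=0.831672  f(a)=+1.890e-12  f'(a)=-4.107e-01  a ← 27.210256 − (+1.890e-12/-4.107e-01) = 27.210256
converged: |Δa| < 1e-12 after 4 iterations
sag = a·(cosh(S/(2a)) − 1) = 27.210256·(cosh(0.831672) − 1) = 9.965438
T_max/T_min = cosh(S/(2a)) = 1.366238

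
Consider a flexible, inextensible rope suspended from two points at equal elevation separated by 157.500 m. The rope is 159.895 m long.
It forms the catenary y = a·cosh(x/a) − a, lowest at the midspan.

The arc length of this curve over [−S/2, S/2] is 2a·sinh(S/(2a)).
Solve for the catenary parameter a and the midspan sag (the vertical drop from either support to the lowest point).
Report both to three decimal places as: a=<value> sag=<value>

seed: a₀ = √(S³/(24(L−S))) = √(157.500³/(24·2.395)) = 260.712862
iter 1: u=0.302056  f(a)=+1.095e-02  f'(a)=-1.854e-02  a ← 260.712862 − (+1.095e-02/-1.854e-02) = 261.303424
iter 2: u=0.301374  f(a)=+3.732e-05  f'(a)=-1.841e-02  a ← 261.303424 − (+3.732e-05/-1.841e-02) = 261.305450
iter 3: u=0.301371  f(a)=+4.367e-10  f'(a)=-1.841e-02  a ← 261.305450 − (+4.367e-10/-1.841e-02) = 261.305450
iter 4: u=0.301371  f(a)=+0.000e+00  f'(a)=-1.841e-02  a ← 261.305450 − (+0.000e+00/-1.841e-02) = 261.305450
converged: |Δa| < 1e-12 after 4 iterations
sag = a·(cosh(S/(2a)) − 1) = 261.305450·(cosh(0.301371) − 1) = 11.956587
T_max/T_min = cosh(S/(2a)) = 1.045757

a=261.305 sag=11.957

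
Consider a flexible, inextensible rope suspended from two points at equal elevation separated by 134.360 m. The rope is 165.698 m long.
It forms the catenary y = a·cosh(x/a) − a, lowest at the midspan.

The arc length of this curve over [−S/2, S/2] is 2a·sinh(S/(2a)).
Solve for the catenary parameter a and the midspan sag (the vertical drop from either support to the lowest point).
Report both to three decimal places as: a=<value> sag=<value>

seed: a₀ = √(S³/(24(L−S))) = √(134.360³/(24·31.338)) = 56.788936
iter 1: u=1.182977  f(a)=+2.267e+00  f'(a)=-1.266e+00  a ← 56.788936 − (+2.267e+00/-1.266e+00) = 58.579777
iter 2: u=1.146812  f(a)=+1.117e-01  f'(a)=-1.144e+00  a ← 58.579777 − (+1.117e-01/-1.144e+00) = 58.677379
iter 3: u=1.144905  f(a)=+3.019e-04  f'(a)=-1.138e+00  a ← 58.677379 − (+3.019e-04/-1.138e+00) = 58.677644
iter 4: u=1.144899  f(a)=+2.221e-09  f'(a)=-1.138e+00  a ← 58.677644 − (+2.221e-09/-1.138e+00) = 58.677644
iter 5: u=1.144899  f(a)=+0.000e+00  f'(a)=-1.138e+00  a ← 58.677644 − (+0.000e+00/-1.138e+00) = 58.677644
converged: |Δa| < 1e-12 after 5 iterations
sag = a·(cosh(S/(2a)) − 1) = 58.677644·(cosh(1.144899) − 1) = 42.845864
T_max/T_min = cosh(S/(2a)) = 1.730191

a=58.678 sag=42.846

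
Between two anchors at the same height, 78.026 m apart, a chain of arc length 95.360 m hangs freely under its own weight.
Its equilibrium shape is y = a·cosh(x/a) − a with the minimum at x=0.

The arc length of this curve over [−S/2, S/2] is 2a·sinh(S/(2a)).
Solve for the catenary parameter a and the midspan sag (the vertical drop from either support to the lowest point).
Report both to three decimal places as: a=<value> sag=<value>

a=34.864 sag=24.203

seed: a₀ = √(S³/(24(L−S))) = √(78.026³/(24·17.334)) = 33.791230
iter 1: u=1.154530  f(a)=+1.193e+00  f'(a)=-1.169e+00  a ← 33.791230 − (+1.193e+00/-1.169e+00) = 34.811102
iter 2: u=1.120706  f(a)=+5.612e-02  f'(a)=-1.062e+00  a ← 34.811102 − (+5.612e-02/-1.062e+00) = 34.863965
iter 3: u=1.119006  f(a)=+1.379e-04  f'(a)=-1.056e+00  a ← 34.863965 − (+1.379e-04/-1.056e+00) = 34.864095
iter 4: u=1.119002  f(a)=+8.366e-10  f'(a)=-1.056e+00  a ← 34.864095 − (+8.366e-10/-1.056e+00) = 34.864095
iter 5: u=1.119002  f(a)=+0.000e+00  f'(a)=-1.056e+00  a ← 34.864095 − (+0.000e+00/-1.056e+00) = 34.864095
converged: |Δa| < 1e-12 after 5 iterations
sag = a·(cosh(S/(2a)) − 1) = 34.864095·(cosh(1.119002) − 1) = 24.202710
T_max/T_min = cosh(S/(2a)) = 1.694202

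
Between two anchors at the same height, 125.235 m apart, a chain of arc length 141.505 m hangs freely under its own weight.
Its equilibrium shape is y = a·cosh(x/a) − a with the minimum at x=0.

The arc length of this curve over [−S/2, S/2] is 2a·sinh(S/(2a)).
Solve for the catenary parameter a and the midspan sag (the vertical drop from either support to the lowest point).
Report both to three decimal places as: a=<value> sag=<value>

seed: a₀ = √(S³/(24(L−S))) = √(125.235³/(24·16.270)) = 70.923341
iter 1: u=0.882890  f(a)=+6.460e-01  f'(a)=-4.956e-01  a ← 70.923341 − (+6.460e-01/-4.956e-01) = 72.226899
iter 2: u=0.866955  f(a)=+1.824e-02  f'(a)=-4.679e-01  a ← 72.226899 − (+1.824e-02/-4.679e-01) = 72.265879
iter 3: u=0.866488  f(a)=+1.548e-05  f'(a)=-4.672e-01  a ← 72.265879 − (+1.548e-05/-4.672e-01) = 72.265912
iter 4: u=0.866487  f(a)=+1.117e-11  f'(a)=-4.672e-01  a ← 72.265912 − (+1.117e-11/-4.672e-01) = 72.265912
converged: |Δa| < 1e-12 after 4 iterations
sag = a·(cosh(S/(2a)) − 1) = 72.265912·(cosh(0.866487) − 1) = 28.869039
T_max/T_min = cosh(S/(2a)) = 1.399483

a=72.266 sag=28.869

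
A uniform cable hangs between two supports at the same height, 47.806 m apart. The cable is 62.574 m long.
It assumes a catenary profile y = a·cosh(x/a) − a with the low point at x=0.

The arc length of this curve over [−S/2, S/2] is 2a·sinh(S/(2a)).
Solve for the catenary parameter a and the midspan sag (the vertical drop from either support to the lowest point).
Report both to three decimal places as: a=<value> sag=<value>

seed: a₀ = √(S³/(24(L−S))) = √(47.806³/(24·14.768)) = 17.557276
iter 1: u=1.361430  f(a)=+1.431e+00  f'(a)=-2.015e+00  a ← 17.557276 − (+1.431e+00/-2.015e+00) = 18.267097
iter 2: u=1.308528  f(a)=+9.133e-02  f'(a)=-1.766e+00  a ← 18.267097 − (+9.133e-02/-1.766e+00) = 18.318826
iter 3: u=1.304833  f(a)=+4.284e-04  f'(a)=-1.749e+00  a ← 18.318826 − (+4.284e-04/-1.749e+00) = 18.319071
iter 4: u=1.304815  f(a)=+9.523e-09  f'(a)=-1.749e+00  a ← 18.319071 − (+9.523e-09/-1.749e+00) = 18.319071
iter 5: u=1.304815  f(a)=-1.421e-14  f'(a)=-1.749e+00  a ← 18.319071 − (-1.421e-14/-1.749e+00) = 18.319071
converged: |Δa| < 1e-12 after 5 iterations
sag = a·(cosh(S/(2a)) − 1) = 18.319071·(cosh(1.304815) − 1) = 17.936477
T_max/T_min = cosh(S/(2a)) = 1.979115

a=18.319 sag=17.936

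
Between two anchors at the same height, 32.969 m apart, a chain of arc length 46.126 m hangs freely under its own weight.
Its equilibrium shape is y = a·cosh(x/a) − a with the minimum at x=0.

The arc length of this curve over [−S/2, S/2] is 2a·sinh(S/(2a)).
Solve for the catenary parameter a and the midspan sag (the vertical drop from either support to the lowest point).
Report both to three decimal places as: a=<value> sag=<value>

seed: a₀ = √(S³/(24(L−S))) = √(32.969³/(24·13.157)) = 10.653066
iter 1: u=1.547395  f(a)=+1.668e+00  f'(a)=-3.114e+00  a ← 10.653066 − (+1.668e+00/-3.114e+00) = 11.188649
iter 2: u=1.473323  f(a)=+1.340e-01  f'(a)=-2.632e+00  a ← 11.188649 − (+1.340e-01/-2.632e+00) = 11.239573
iter 3: u=1.466648  f(a)=+1.033e-03  f'(a)=-2.592e+00  a ← 11.239573 − (+1.033e-03/-2.592e+00) = 11.239972
iter 4: u=1.466596  f(a)=+6.236e-08  f'(a)=-2.592e+00  a ← 11.239972 − (+6.236e-08/-2.592e+00) = 11.239972
iter 5: u=1.466596  f(a)=-7.105e-15  f'(a)=-2.592e+00  a ← 11.239972 − (-7.105e-15/-2.592e+00) = 11.239972
converged: |Δa| < 1e-12 after 5 iterations
sag = a·(cosh(S/(2a)) − 1) = 11.239972·(cosh(1.466596) − 1) = 14.416196
T_max/T_min = cosh(S/(2a)) = 2.282583

a=11.240 sag=14.416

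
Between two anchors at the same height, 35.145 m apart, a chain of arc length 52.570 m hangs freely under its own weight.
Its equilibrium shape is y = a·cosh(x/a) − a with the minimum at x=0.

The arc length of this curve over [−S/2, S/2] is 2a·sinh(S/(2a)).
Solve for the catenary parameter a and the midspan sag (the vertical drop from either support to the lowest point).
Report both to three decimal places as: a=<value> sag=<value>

seed: a₀ = √(S³/(24(L−S))) = √(35.145³/(24·17.425)) = 10.188337
iter 1: u=1.724766  f(a)=+2.783e+00  f'(a)=-4.552e+00  a ← 10.188337 − (+2.783e+00/-4.552e+00) = 10.799701
iter 2: u=1.627128  f(a)=+2.702e-01  f'(a)=-3.708e+00  a ← 10.799701 − (+2.702e-01/-3.708e+00) = 10.872573
iter 3: u=1.616223  f(a)=+3.151e-03  f'(a)=-3.622e+00  a ← 10.872573 − (+3.151e-03/-3.622e+00) = 10.873443
iter 4: u=1.616093  f(a)=+4.396e-07  f'(a)=-3.621e+00  a ← 10.873443 − (+4.396e-07/-3.621e+00) = 10.873444
iter 5: u=1.616093  f(a)=+1.421e-14  f'(a)=-3.621e+00  a ← 10.873444 − (+1.421e-14/-3.621e+00) = 10.873444
converged: |Δa| < 1e-12 after 5 iterations
sag = a·(cosh(S/(2a)) − 1) = 10.873444·(cosh(1.616093) − 1) = 17.571820
T_max/T_min = cosh(S/(2a)) = 2.616031

a=10.873 sag=17.572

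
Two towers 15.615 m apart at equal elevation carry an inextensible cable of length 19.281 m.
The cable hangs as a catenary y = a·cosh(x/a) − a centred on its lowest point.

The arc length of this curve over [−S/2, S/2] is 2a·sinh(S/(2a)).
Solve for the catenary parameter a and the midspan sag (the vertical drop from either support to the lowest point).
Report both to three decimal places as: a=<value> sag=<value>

a=6.798 sag=4.998

seed: a₀ = √(S³/(24(L−S))) = √(15.615³/(24·3.666)) = 6.578261
iter 1: u=1.186864  f(a)=+2.670e-01  f'(a)=-1.280e+00  a ← 6.578261 − (+2.670e-01/-1.280e+00) = 6.786934
iter 2: u=1.150372  f(a)=+1.323e-02  f'(a)=-1.156e+00  a ← 6.786934 − (+1.323e-02/-1.156e+00) = 6.798384
iter 3: u=1.148435  f(a)=+3.625e-05  f'(a)=-1.149e+00  a ← 6.798384 − (+3.625e-05/-1.149e+00) = 6.798415
iter 4: u=1.148429  f(a)=+2.736e-10  f'(a)=-1.149e+00  a ← 6.798415 − (+2.736e-10/-1.149e+00) = 6.798415
iter 5: u=1.148429  f(a)=+3.553e-15  f'(a)=-1.149e+00  a ← 6.798415 − (+3.553e-15/-1.149e+00) = 6.798415
converged: |Δa| < 1e-12 after 5 iterations
sag = a·(cosh(S/(2a)) − 1) = 6.798415·(cosh(1.148429) − 1) = 4.998097
T_max/T_min = cosh(S/(2a)) = 1.735186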